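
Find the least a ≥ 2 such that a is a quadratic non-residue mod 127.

3

(2/127) = +1, so 2 is a residue.
(3/127) = −1, so 3 is the smallest positive non-residue mod 127.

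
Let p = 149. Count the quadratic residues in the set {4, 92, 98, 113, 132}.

(4/149) = +1 → QR.
(92/149) = -1 → non-residue.
(98/149) = -1 → non-residue.
(113/149) = +1 → QR.
(132/149) = +1 → QR.
Total quadratic residues among the 5: 3.

3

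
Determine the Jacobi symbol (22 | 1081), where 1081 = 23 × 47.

Pull out 2: since 1081 ≡ 1 (mod 8), (2/1081) = +1.
Reciprocity: 11 ≡ 3 and 1081 ≡ 1 (mod 4), so (11/1081) = +(1081/11).
Reduce top mod 11: now compute (3/11).
Reciprocity: 3 ≡ 3 and 11 ≡ 3 (mod 4), so (3/11) = −(11/3).
Reduce top mod 3: now compute (2/3).
Pull out 2: since 3 ≡ 3 (mod 8), (2/3) = -1.
Reached (1/3) = 1. Collecting the sign flips along the way, the symbol is +1.

1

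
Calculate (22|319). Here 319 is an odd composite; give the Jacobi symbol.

0

Pull out 2: since 319 ≡ 7 (mod 8), (2/319) = +1.
Reciprocity: 11 ≡ 3 and 319 ≡ 3 (mod 4), so (11/319) = −(319/11).
Reduce top mod 11: now compute (0/11).
Top reduces to 0: gcd > 1, so the symbol is 0.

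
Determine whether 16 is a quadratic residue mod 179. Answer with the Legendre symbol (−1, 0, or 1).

Pull out 2^4: since 179 ≡ 3 (mod 8), (2/179) = -1, so (2/179)^4 = +1.
Reached (1/179) = 1. Collecting the sign flips along the way, the symbol is +1.

1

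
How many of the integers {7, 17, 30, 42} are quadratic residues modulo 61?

1

(7/61) = -1 → non-residue.
(17/61) = -1 → non-residue.
(30/61) = -1 → non-residue.
(42/61) = +1 → QR.
Total quadratic residues among the 4: 1.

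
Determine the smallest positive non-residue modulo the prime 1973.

(2/1973) = −1, so 2 is the smallest positive non-residue mod 1973.

2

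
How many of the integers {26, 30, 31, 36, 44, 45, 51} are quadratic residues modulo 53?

2

(26/53) = -1 → non-residue.
(30/53) = -1 → non-residue.
(31/53) = -1 → non-residue.
(36/53) = +1 → QR.
(44/53) = +1 → QR.
(45/53) = -1 → non-residue.
(51/53) = -1 → non-residue.
Total quadratic residues among the 7: 2.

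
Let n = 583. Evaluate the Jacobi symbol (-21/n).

First reduce: -21 ≡ 562 (mod 583).
Pull out 2: since 583 ≡ 7 (mod 8), (2/583) = +1.
Reciprocity: 281 ≡ 1 and 583 ≡ 3 (mod 4), so (281/583) = +(583/281).
Reduce top mod 281: now compute (21/281).
Reciprocity: 21 ≡ 1 and 281 ≡ 1 (mod 4), so (21/281) = +(281/21).
Reduce top mod 21: now compute (8/21).
Pull out 2^3: since 21 ≡ 5 (mod 8), (2/21) = -1, so (2/21)^3 = -1.
Reached (1/21) = 1. Collecting the sign flips along the way, the symbol is -1.

-1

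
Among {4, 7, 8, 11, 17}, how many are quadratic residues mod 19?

4

(4/19) = +1 → QR.
(7/19) = +1 → QR.
(8/19) = -1 → non-residue.
(11/19) = +1 → QR.
(17/19) = +1 → QR.
Total quadratic residues among the 5: 4.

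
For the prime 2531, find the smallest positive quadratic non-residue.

(2/2531) = −1, so 2 is the smallest positive non-residue mod 2531.

2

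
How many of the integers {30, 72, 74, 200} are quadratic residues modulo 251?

1

(30/251) = -1 → non-residue.
(72/251) = -1 → non-residue.
(74/251) = +1 → QR.
(200/251) = -1 → non-residue.
Total quadratic residues among the 4: 1.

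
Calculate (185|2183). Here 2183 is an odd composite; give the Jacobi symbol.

Reciprocity: 185 ≡ 1 and 2183 ≡ 3 (mod 4), so (185/2183) = +(2183/185).
Reduce top mod 185: now compute (148/185).
Pull out 2^2: since 185 ≡ 1 (mod 8), (2/185) = +1, so (2/185)^2 = +1.
Reciprocity: 37 ≡ 1 and 185 ≡ 1 (mod 4), so (37/185) = +(185/37).
Reduce top mod 37: now compute (0/37).
Top reduces to 0: gcd > 1, so the symbol is 0.

0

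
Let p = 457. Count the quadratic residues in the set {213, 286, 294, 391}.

2

(213/457) = -1 → non-residue.
(286/457) = +1 → QR.
(294/457) = +1 → QR.
(391/457) = -1 → non-residue.
Total quadratic residues among the 4: 2.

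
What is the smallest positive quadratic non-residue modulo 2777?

(2/2777) = +1, so 2 is a residue.
(3/2777) = −1, so 3 is the smallest positive non-residue mod 2777.

3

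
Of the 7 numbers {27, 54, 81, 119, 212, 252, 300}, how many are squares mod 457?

(27/457) = +1 → QR.
(54/457) = +1 → QR.
(81/457) = +1 → QR.
(119/457) = +1 → QR.
(212/457) = -1 → non-residue.
(252/457) = +1 → QR.
(300/457) = +1 → QR.
Total quadratic residues among the 7: 6.

6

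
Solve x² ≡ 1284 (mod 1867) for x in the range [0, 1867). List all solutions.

Since 1867 ≡ 3 (mod 4), a square root of 1284 is 1284^((1867+1)/4) = 1284^467 mod 1867.
Repeated squaring: 1284^2≡95, 1284^4≡1557, 1284^8≡883, 1284^16≡1150, 1284^32≡664, 1284^64≡284, 1284^128≡375, 1284^256≡600 (mod 1867).
1284^467 = 1284^(256+128+64+16+2+1) ≡ 1124 (mod 1867).
Check: 1124² = 1263376 ≡ 1284 (mod 1867). The two roots are 743 and 1124.

743, 1124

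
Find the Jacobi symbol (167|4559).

Reciprocity: 167 ≡ 3 and 4559 ≡ 3 (mod 4), so (167/4559) = −(4559/167).
Reduce top mod 167: now compute (50/167).
Pull out 2: since 167 ≡ 7 (mod 8), (2/167) = +1.
Reciprocity: 25 ≡ 1 and 167 ≡ 3 (mod 4), so (25/167) = +(167/25).
Reduce top mod 25: now compute (17/25).
Reciprocity: 17 ≡ 1 and 25 ≡ 1 (mod 4), so (17/25) = +(25/17).
Reduce top mod 17: now compute (8/17).
Pull out 2^3: since 17 ≡ 1 (mod 8), (2/17) = +1, so (2/17)^3 = +1.
Reached (1/17) = 1. Collecting the sign flips along the way, the symbol is -1.

-1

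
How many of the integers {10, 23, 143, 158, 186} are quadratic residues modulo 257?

3

(10/257) = -1 → non-residue.
(23/257) = +1 → QR.
(143/257) = +1 → QR.
(158/257) = +1 → QR.
(186/257) = -1 → non-residue.
Total quadratic residues among the 5: 3.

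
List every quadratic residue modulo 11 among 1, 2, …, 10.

1,3,4,5,9

Square k = 1,…,5 (k and 11−k give the same square):
1²=1, 2²=4, 3²=9, 4²≡5, 5²≡3 (mod 11).
So the quadratic residues mod 11 are {1, 3, 4, 5, 9}.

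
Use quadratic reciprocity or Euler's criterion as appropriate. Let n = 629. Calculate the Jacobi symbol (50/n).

Pull out 2: since 629 ≡ 5 (mod 8), (2/629) = -1.
Reciprocity: 25 ≡ 1 and 629 ≡ 1 (mod 4), so (25/629) = +(629/25).
Reduce top mod 25: now compute (4/25).
Pull out 2^2: since 25 ≡ 1 (mod 8), (2/25) = +1, so (2/25)^2 = +1.
Reached (1/25) = 1. Collecting the sign flips along the way, the symbol is -1.

-1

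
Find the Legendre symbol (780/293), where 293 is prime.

-1

Euler's criterion: (780/293) ≡ 194^146 (mod 293).
194^2 ≡ 132 (mod 293)
194^4 ≡ 137 (mod 293)
194^8 ≡ 17 (mod 293)
194^16 ≡ 289 (mod 293)
194^32 ≡ 16 (mod 293)
194^64 ≡ 256 (mod 293)
194^128 ≡ 197 (mod 293)
194^146 = 194^(128+16+2) ≡ 292 (mod 293).
Result is 292 ≡ −1, so (780/293) = −1.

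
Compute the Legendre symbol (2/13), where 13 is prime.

Euler's criterion: (2/13) ≡ 2^6 (mod 13).
2^2 ≡ 4 (mod 13)
2^4 ≡ 3 (mod 13)
2^6 = 2^(4+2) ≡ 12 (mod 13).
Result is 12 ≡ −1, so (2/13) = −1.

-1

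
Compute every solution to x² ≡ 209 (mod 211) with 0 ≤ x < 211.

93, 118

Since 211 ≡ 3 (mod 4), a square root of 209 is 209^((211+1)/4) = 209^53 mod 211.
Repeated squaring: 209^2≡4, 209^4≡16, 209^8≡45, 209^16≡126, 209^32≡51 (mod 211).
209^53 = 209^(32+16+4+1) ≡ 93 (mod 211).
Check: 93² = 8649 ≡ 209 (mod 211). The two roots are 93 and 118.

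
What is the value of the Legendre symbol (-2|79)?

-1

Euler's criterion: (-2/79) ≡ 77^39 (mod 79).
77^2 ≡ 4 (mod 79)
77^4 ≡ 16 (mod 79)
77^8 ≡ 19 (mod 79)
77^16 ≡ 45 (mod 79)
77^32 ≡ 50 (mod 79)
77^39 = 77^(32+4+2+1) ≡ 78 (mod 79).
Result is 78 ≡ −1, so (-2/79) = −1.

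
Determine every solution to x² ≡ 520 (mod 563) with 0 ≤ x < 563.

Since 563 ≡ 3 (mod 4), a square root of 520 is 520^((563+1)/4) = 520^141 mod 563.
Repeated squaring: 520^2≡160, 520^4≡265, 520^8≡413, 520^16≡543, 520^32≡400, 520^64≡108, 520^128≡404 (mod 563).
520^141 = 520^(128+8+4+1) ≡ 47 (mod 563).
Check: 47² = 2209 ≡ 520 (mod 563). The two roots are 47 and 516.

47, 516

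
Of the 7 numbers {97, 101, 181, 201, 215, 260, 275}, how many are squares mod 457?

(97/457) = -1 → non-residue.
(101/457) = -1 → non-residue.
(181/457) = -1 → non-residue.
(201/457) = +1 → QR.
(215/457) = +1 → QR.
(260/457) = +1 → QR.
(275/457) = -1 → non-residue.
Total quadratic residues among the 7: 3.

3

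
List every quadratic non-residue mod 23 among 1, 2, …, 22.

Square k = 1,…,11 (k and 23−k give the same square):
1²=1, 2²=4, 3²=9, 4²=16, 5²≡2, 6²≡13, 7²≡3, 8²≡18, 9²≡12, 10²≡8, 11²≡6 (mod 23).
The residues are {1, 2, 3, 4, 6, 8, 9, 12, 13, 16, 18}; the non-residues are the remaining 11 nonzero classes.

5,7,10,11,14,15,17,19,20,21,22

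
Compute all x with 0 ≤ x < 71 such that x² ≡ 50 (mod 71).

Since 71 ≡ 3 (mod 4), a square root of 50 is 50^((71+1)/4) = 50^18 mod 71.
Repeated squaring: 50^2≡15, 50^4≡12, 50^8≡2, 50^16≡4 (mod 71).
50^18 = 50^(16+2) ≡ 60 (mod 71).
Check: 60² = 3600 ≡ 50 (mod 71). The two roots are 11 and 60.

11, 60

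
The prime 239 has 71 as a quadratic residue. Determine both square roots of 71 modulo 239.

73, 166

Since 239 ≡ 3 (mod 4), a square root of 71 is 71^((239+1)/4) = 71^60 mod 239.
Repeated squaring: 71^2≡22, 71^4≡6, 71^8≡36, 71^16≡101, 71^32≡163 (mod 239).
71^60 = 71^(32+16+8+4) ≡ 166 (mod 239).
Check: 166² = 27556 ≡ 71 (mod 239). The two roots are 73 and 166.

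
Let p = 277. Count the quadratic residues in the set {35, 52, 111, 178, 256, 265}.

3

(35/277) = -1 → non-residue.
(52/277) = +1 → QR.
(111/277) = -1 → non-residue.
(178/277) = -1 → non-residue.
(256/277) = +1 → QR.
(265/277) = +1 → QR.
Total quadratic residues among the 6: 3.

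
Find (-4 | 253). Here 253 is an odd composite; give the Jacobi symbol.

First reduce: -4 ≡ 249 (mod 253).
Reciprocity: 249 ≡ 1 and 253 ≡ 1 (mod 4), so (249/253) = +(253/249).
Reduce top mod 249: now compute (4/249).
Pull out 2^2: since 249 ≡ 1 (mod 8), (2/249) = +1, so (2/249)^2 = +1.
Reached (1/249) = 1. Collecting the sign flips along the way, the symbol is +1.

1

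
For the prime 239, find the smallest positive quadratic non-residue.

(2/239) = +1, so 2 is a residue.
(3/239) = +1, so 3 is a residue.
(4/239) = +1, so 4 is a residue.
(5/239) = +1, so 5 is a residue.
(6/239) = +1, so 6 is a residue.
(7/239) = −1, so 7 is the smallest positive non-residue mod 239.

7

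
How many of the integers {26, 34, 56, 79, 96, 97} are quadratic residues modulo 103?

(26/103) = +1 → QR.
(34/103) = +1 → QR.
(56/103) = +1 → QR.
(79/103) = +1 → QR.
(96/103) = -1 → non-residue.
(97/103) = +1 → QR.
Total quadratic residues among the 6: 5.

5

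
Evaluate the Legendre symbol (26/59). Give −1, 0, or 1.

Pull out 2: since 59 ≡ 3 (mod 8), (2/59) = -1.
Reciprocity: 13 ≡ 1 and 59 ≡ 3 (mod 4), so (13/59) = +(59/13).
Reduce top mod 13: now compute (7/13).
Reciprocity: 7 ≡ 3 and 13 ≡ 1 (mod 4), so (7/13) = +(13/7).
Reduce top mod 7: now compute (6/7).
Pull out 2: since 7 ≡ 7 (mod 8), (2/7) = +1.
Reciprocity: 3 ≡ 3 and 7 ≡ 3 (mod 4), so (3/7) = −(7/3).
Reduce top mod 3: now compute (1/3).
Reached (1/3) = 1. Collecting the sign flips along the way, the symbol is +1.

1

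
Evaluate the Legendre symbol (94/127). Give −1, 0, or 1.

Euler's criterion: (94/127) ≡ 94^63 (mod 127).
94^2 ≡ 73 (mod 127)
94^4 ≡ 122 (mod 127)
94^8 ≡ 25 (mod 127)
94^16 ≡ 117 (mod 127)
94^32 ≡ 100 (mod 127)
94^63 = 94^(32+16+8+4+2+1) ≡ 1 (mod 127).
Result is 1, so (94/127) = 1.

1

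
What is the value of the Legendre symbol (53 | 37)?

1

First reduce: 53 ≡ 16 (mod 37).
Pull out 2^4: since 37 ≡ 5 (mod 8), (2/37) = -1, so (2/37)^4 = +1.
Reached (1/37) = 1. Collecting the sign flips along the way, the symbol is +1.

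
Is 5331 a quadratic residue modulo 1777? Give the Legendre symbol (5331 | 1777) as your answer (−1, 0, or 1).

First reduce: 5331 ≡ 0 (mod 1777).
Top reduces to 0: gcd > 1, so the symbol is 0.

0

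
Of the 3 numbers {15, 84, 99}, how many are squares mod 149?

0

(15/149) = -1 → non-residue.
(84/149) = -1 → non-residue.
(99/149) = -1 → non-residue.
Total quadratic residues among the 3: 0.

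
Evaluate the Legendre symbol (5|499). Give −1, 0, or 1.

1

Euler's criterion: (5/499) ≡ 5^249 (mod 499).
5^2 ≡ 25 (mod 499)
5^4 ≡ 126 (mod 499)
5^8 ≡ 407 (mod 499)
5^16 ≡ 480 (mod 499)
5^32 ≡ 361 (mod 499)
5^64 ≡ 82 (mod 499)
5^128 ≡ 237 (mod 499)
5^249 = 5^(128+64+32+16+8+1) ≡ 1 (mod 499).
Result is 1, so (5/499) = 1.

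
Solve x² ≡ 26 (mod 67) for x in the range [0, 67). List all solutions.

Since 67 ≡ 3 (mod 4), a square root of 26 is 26^((67+1)/4) = 26^17 mod 67.
Repeated squaring: 26^2≡6, 26^4≡36, 26^8≡23, 26^16≡60 (mod 67).
26^17 = 26^(16+1) ≡ 19 (mod 67).
Check: 19² = 361 ≡ 26 (mod 67). The two roots are 19 and 48.

19, 48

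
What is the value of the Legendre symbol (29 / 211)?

Reciprocity: 29 ≡ 1 and 211 ≡ 3 (mod 4), so (29/211) = +(211/29).
Reduce top mod 29: now compute (8/29).
Pull out 2^3: since 29 ≡ 5 (mod 8), (2/29) = -1, so (2/29)^3 = -1.
Reached (1/29) = 1. Collecting the sign flips along the way, the symbol is -1.

-1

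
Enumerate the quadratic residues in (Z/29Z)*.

Square k = 1,…,14 (k and 29−k give the same square):
1²=1, 2²=4, 3²=9, 4²=16, 5²=25, 6²≡7, 7²≡20, 8²≡6, 9²≡23, 10²≡13, 11²≡5, 12²≡28, 13²≡24, 14²≡22 (mod 29).
So the quadratic residues mod 29 are {1, 4, 5, 6, 7, 9, 13, 16, 20, 22, 23, 24, 25, 28}.

1, 4, 5, 6, 7, 9, 13, 16, 20, 22, 23, 24, 25, 28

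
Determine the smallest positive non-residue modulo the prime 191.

7

(2/191) = +1, so 2 is a residue.
(3/191) = +1, so 3 is a residue.
(4/191) = +1, so 4 is a residue.
(5/191) = +1, so 5 is a residue.
(6/191) = +1, so 6 is a residue.
(7/191) = −1, so 7 is the smallest positive non-residue mod 191.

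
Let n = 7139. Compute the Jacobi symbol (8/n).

-1

Pull out 2^3: since 7139 ≡ 3 (mod 8), (2/7139) = -1, so (2/7139)^3 = -1.
Reached (1/7139) = 1. Collecting the sign flips along the way, the symbol is -1.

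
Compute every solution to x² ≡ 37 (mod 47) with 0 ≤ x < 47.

Since 47 ≡ 3 (mod 4), a square root of 37 is 37^((47+1)/4) = 37^12 mod 47.
Repeated squaring: 37^2≡6, 37^4≡36, 37^8≡27 (mod 47).
37^12 = 37^(8+4) ≡ 32 (mod 47).
Check: 32² = 1024 ≡ 37 (mod 47). The two roots are 15 and 32.

15, 32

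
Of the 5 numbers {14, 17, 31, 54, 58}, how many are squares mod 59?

1

(14/59) = -1 → non-residue.
(17/59) = +1 → QR.
(31/59) = -1 → non-residue.
(54/59) = -1 → non-residue.
(58/59) = -1 → non-residue.
Total quadratic residues among the 5: 1.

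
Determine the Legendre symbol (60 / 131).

Pull out 2^2: since 131 ≡ 3 (mod 8), (2/131) = -1, so (2/131)^2 = +1.
Reciprocity: 15 ≡ 3 and 131 ≡ 3 (mod 4), so (15/131) = −(131/15).
Reduce top mod 15: now compute (11/15).
Reciprocity: 11 ≡ 3 and 15 ≡ 3 (mod 4), so (11/15) = −(15/11).
Reduce top mod 11: now compute (4/11).
Pull out 2^2: since 11 ≡ 3 (mod 8), (2/11) = -1, so (2/11)^2 = +1.
Reached (1/11) = 1. Collecting the sign flips along the way, the symbol is +1.

1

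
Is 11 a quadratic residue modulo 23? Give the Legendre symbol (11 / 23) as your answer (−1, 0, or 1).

-1

Reciprocity: 11 ≡ 3 and 23 ≡ 3 (mod 4), so (11/23) = −(23/11).
Reduce top mod 11: now compute (1/11).
Reached (1/11) = 1. Collecting the sign flips along the way, the symbol is -1.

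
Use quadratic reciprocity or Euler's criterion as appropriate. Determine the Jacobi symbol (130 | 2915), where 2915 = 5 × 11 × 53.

Pull out 2: since 2915 ≡ 3 (mod 8), (2/2915) = -1.
Reciprocity: 65 ≡ 1 and 2915 ≡ 3 (mod 4), so (65/2915) = +(2915/65).
Reduce top mod 65: now compute (55/65).
Reciprocity: 55 ≡ 3 and 65 ≡ 1 (mod 4), so (55/65) = +(65/55).
Reduce top mod 55: now compute (10/55).
Pull out 2: since 55 ≡ 7 (mod 8), (2/55) = +1.
Reciprocity: 5 ≡ 1 and 55 ≡ 3 (mod 4), so (5/55) = +(55/5).
Reduce top mod 5: now compute (0/5).
Top reduces to 0: gcd > 1, so the symbol is 0.

0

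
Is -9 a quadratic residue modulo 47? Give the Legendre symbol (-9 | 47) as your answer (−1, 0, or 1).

-1

Euler's criterion: (-9/47) ≡ 38^23 (mod 47).
38^2 ≡ 34 (mod 47)
38^4 ≡ 28 (mod 47)
38^8 ≡ 32 (mod 47)
38^16 ≡ 37 (mod 47)
38^23 = 38^(16+4+2+1) ≡ 46 (mod 47).
Result is 46 ≡ −1, so (-9/47) = −1.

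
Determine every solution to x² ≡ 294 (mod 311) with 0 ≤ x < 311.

43, 268

Since 311 ≡ 3 (mod 4), a square root of 294 is 294^((311+1)/4) = 294^78 mod 311.
Repeated squaring: 294^2≡289, 294^4≡173, 294^8≡73, 294^16≡42, 294^32≡209, 294^64≡141 (mod 311).
294^78 = 294^(64+8+4+2) ≡ 268 (mod 311).
Check: 268² = 71824 ≡ 294 (mod 311). The two roots are 43 and 268.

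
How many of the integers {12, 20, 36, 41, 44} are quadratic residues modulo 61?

(12/61) = +1 → QR.
(20/61) = +1 → QR.
(36/61) = +1 → QR.
(41/61) = +1 → QR.
(44/61) = -1 → non-residue.
Total quadratic residues among the 5: 4.

4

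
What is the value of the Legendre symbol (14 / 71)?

-1

Pull out 2: since 71 ≡ 7 (mod 8), (2/71) = +1.
Reciprocity: 7 ≡ 3 and 71 ≡ 3 (mod 4), so (7/71) = −(71/7).
Reduce top mod 7: now compute (1/7).
Reached (1/7) = 1. Collecting the sign flips along the way, the symbol is -1.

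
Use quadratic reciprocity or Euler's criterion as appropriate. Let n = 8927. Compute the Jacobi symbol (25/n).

Reciprocity: 25 ≡ 1 and 8927 ≡ 3 (mod 4), so (25/8927) = +(8927/25).
Reduce top mod 25: now compute (2/25).
Pull out 2: since 25 ≡ 1 (mod 8), (2/25) = +1.
Reached (1/25) = 1. Collecting the sign flips along the way, the symbol is +1.

1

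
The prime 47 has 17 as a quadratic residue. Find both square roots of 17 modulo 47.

8, 39

Since 47 ≡ 3 (mod 4), a square root of 17 is 17^((47+1)/4) = 17^12 mod 47.
Repeated squaring: 17^2≡7, 17^4≡2, 17^8≡4 (mod 47).
17^12 = 17^(8+4) ≡ 8 (mod 47).
Check: 8² = 64 ≡ 17 (mod 47). The two roots are 8 and 39.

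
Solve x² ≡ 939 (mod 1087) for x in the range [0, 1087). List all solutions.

Since 1087 ≡ 3 (mod 4), a square root of 939 is 939^((1087+1)/4) = 939^272 mod 1087.
Repeated squaring: 939^2≡164, 939^4≡808, 939^8≡664, 939^16≡661, 939^32≡1034, 939^64≡635, 939^128≡1035, 939^256≡530 (mod 1087).
939^272 = 939^(256+16) ≡ 316 (mod 1087).
Check: 316² = 99856 ≡ 939 (mod 1087). The two roots are 316 and 771.

316, 771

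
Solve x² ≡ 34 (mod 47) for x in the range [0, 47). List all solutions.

9, 38

Since 47 ≡ 3 (mod 4), a square root of 34 is 34^((47+1)/4) = 34^12 mod 47.
Repeated squaring: 34^2≡28, 34^4≡32, 34^8≡37 (mod 47).
34^12 = 34^(8+4) ≡ 9 (mod 47).
Check: 9² = 81 ≡ 34 (mod 47). The two roots are 9 and 38.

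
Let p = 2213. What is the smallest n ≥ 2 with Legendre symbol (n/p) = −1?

2

(2/2213) = −1, so 2 is the smallest positive non-residue mod 2213.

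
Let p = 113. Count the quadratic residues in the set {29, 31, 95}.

(29/113) = -1 → non-residue.
(31/113) = +1 → QR.
(95/113) = +1 → QR.
Total quadratic residues among the 3: 2.

2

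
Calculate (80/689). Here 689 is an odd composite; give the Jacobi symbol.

1

Pull out 2^4: since 689 ≡ 1 (mod 8), (2/689) = +1, so (2/689)^4 = +1.
Reciprocity: 5 ≡ 1 and 689 ≡ 1 (mod 4), so (5/689) = +(689/5).
Reduce top mod 5: now compute (4/5).
Pull out 2^2: since 5 ≡ 5 (mod 8), (2/5) = -1, so (2/5)^2 = +1.
Reached (1/5) = 1. Collecting the sign flips along the way, the symbol is +1.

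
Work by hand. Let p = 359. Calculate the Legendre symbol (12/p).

1

Pull out 2^2: since 359 ≡ 7 (mod 8), (2/359) = +1, so (2/359)^2 = +1.
Reciprocity: 3 ≡ 3 and 359 ≡ 3 (mod 4), so (3/359) = −(359/3).
Reduce top mod 3: now compute (2/3).
Pull out 2: since 3 ≡ 3 (mod 8), (2/3) = -1.
Reached (1/3) = 1. Collecting the sign flips along the way, the symbol is +1.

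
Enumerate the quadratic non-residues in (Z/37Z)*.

Square k = 1,…,18 (k and 37−k give the same square):
1²=1, 2²=4, 3²=9, 4²=16, 5²=25, 6²=36, 7²≡12, 8²≡27, 9²≡7, 10²≡26, 11²≡10, 12²≡33, 13²≡21, 14²≡11, 15²≡3, 16²≡34, 17²≡30, 18²≡28 (mod 37).
The residues are {1, 3, 4, 7, 9, 10, 11, 12, 16, 21, 25, 26, 27, 28, 30, 33, 34, 36}; the non-residues are the remaining 18 nonzero classes.

2,5,6,8,13,14,15,17,18,19,20,22,23,24,29,31,32,35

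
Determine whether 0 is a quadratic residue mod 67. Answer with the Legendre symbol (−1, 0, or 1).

0

Top reduces to 0: gcd > 1, so the symbol is 0.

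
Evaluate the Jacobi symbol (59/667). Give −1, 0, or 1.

Reciprocity: 59 ≡ 3 and 667 ≡ 3 (mod 4), so (59/667) = −(667/59).
Reduce top mod 59: now compute (18/59).
Pull out 2: since 59 ≡ 3 (mod 8), (2/59) = -1.
Reciprocity: 9 ≡ 1 and 59 ≡ 3 (mod 4), so (9/59) = +(59/9).
Reduce top mod 9: now compute (5/9).
Reciprocity: 5 ≡ 1 and 9 ≡ 1 (mod 4), so (5/9) = +(9/5).
Reduce top mod 5: now compute (4/5).
Pull out 2^2: since 5 ≡ 5 (mod 8), (2/5) = -1, so (2/5)^2 = +1.
Reached (1/5) = 1. Collecting the sign flips along the way, the symbol is +1.

1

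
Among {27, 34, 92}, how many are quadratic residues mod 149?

0

(27/149) = -1 → non-residue.
(34/149) = -1 → non-residue.
(92/149) = -1 → non-residue.
Total quadratic residues among the 3: 0.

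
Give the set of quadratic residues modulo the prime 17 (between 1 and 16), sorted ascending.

1 2 4 8 9 13 15 16

Square k = 1,…,8 (k and 17−k give the same square):
1²=1, 2²=4, 3²=9, 4²=16, 5²≡8, 6²≡2, 7²≡15, 8²≡13 (mod 17).
So the quadratic residues mod 17 are {1, 2, 4, 8, 9, 13, 15, 16}.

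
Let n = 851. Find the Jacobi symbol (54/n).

-1

Pull out 2: since 851 ≡ 3 (mod 8), (2/851) = -1.
Reciprocity: 27 ≡ 3 and 851 ≡ 3 (mod 4), so (27/851) = −(851/27).
Reduce top mod 27: now compute (14/27).
Pull out 2: since 27 ≡ 3 (mod 8), (2/27) = -1.
Reciprocity: 7 ≡ 3 and 27 ≡ 3 (mod 4), so (7/27) = −(27/7).
Reduce top mod 7: now compute (6/7).
Pull out 2: since 7 ≡ 7 (mod 8), (2/7) = +1.
Reciprocity: 3 ≡ 3 and 7 ≡ 3 (mod 4), so (3/7) = −(7/3).
Reduce top mod 3: now compute (1/3).
Reached (1/3) = 1. Collecting the sign flips along the way, the symbol is -1.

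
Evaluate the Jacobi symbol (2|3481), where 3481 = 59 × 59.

Pull out 2: since 3481 ≡ 1 (mod 8), (2/3481) = +1.
Reached (1/3481) = 1. Collecting the sign flips along the way, the symbol is +1.

1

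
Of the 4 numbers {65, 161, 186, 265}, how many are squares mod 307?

(65/307) = +1 → QR.
(161/307) = -1 → non-residue.
(186/307) = -1 → non-residue.
(265/307) = -1 → non-residue.
Total quadratic residues among the 4: 1.

1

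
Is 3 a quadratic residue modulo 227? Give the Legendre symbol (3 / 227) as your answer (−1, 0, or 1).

Reciprocity: 3 ≡ 3 and 227 ≡ 3 (mod 4), so (3/227) = −(227/3).
Reduce top mod 3: now compute (2/3).
Pull out 2: since 3 ≡ 3 (mod 8), (2/3) = -1.
Reached (1/3) = 1. Collecting the sign flips along the way, the symbol is +1.

1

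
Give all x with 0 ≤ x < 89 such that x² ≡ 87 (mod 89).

40, 49

89 ≡ 1 (mod 4), so we find a root by search.
Trying successive values, 40² = 1600 ≡ 87 (mod 89). The other root is 89 − 40 = 49.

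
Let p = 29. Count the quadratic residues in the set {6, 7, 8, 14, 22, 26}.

3

(6/29) = +1 → QR.
(7/29) = +1 → QR.
(8/29) = -1 → non-residue.
(14/29) = -1 → non-residue.
(22/29) = +1 → QR.
(26/29) = -1 → non-residue.
Total quadratic residues among the 6: 3.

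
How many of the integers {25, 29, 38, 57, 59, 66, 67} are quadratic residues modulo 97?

(25/97) = +1 → QR.
(29/97) = -1 → non-residue.
(38/97) = -1 → non-residue.
(57/97) = -1 → non-residue.
(59/97) = -1 → non-residue.
(66/97) = +1 → QR.
(67/97) = -1 → non-residue.
Total quadratic residues among the 7: 2.

2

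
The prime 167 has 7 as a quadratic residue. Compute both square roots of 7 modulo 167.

Since 167 ≡ 3 (mod 4), a square root of 7 is 7^((167+1)/4) = 7^42 mod 167.
Repeated squaring: 7^2≡49, 7^4≡63, 7^8≡128, 7^16≡18, 7^32≡157 (mod 167).
7^42 = 7^(32+8+2) ≡ 72 (mod 167).
Check: 72² = 5184 ≡ 7 (mod 167). The two roots are 72 and 95.

72, 95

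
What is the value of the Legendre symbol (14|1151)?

1

Pull out 2: since 1151 ≡ 7 (mod 8), (2/1151) = +1.
Reciprocity: 7 ≡ 3 and 1151 ≡ 3 (mod 4), so (7/1151) = −(1151/7).
Reduce top mod 7: now compute (3/7).
Reciprocity: 3 ≡ 3 and 7 ≡ 3 (mod 4), so (3/7) = −(7/3).
Reduce top mod 3: now compute (1/3).
Reached (1/3) = 1. Collecting the sign flips along the way, the symbol is +1.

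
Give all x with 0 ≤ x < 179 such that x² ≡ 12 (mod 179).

Since 179 ≡ 3 (mod 4), a square root of 12 is 12^((179+1)/4) = 12^45 mod 179.
Repeated squaring: 12^2≡144, 12^4≡151, 12^8≡68, 12^16≡149, 12^32≡5 (mod 179).
12^45 = 12^(32+8+4+1) ≡ 141 (mod 179).
Check: 141² = 19881 ≡ 12 (mod 179). The two roots are 38 and 141.

38, 141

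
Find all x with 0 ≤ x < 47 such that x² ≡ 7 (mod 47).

17, 30

Since 47 ≡ 3 (mod 4), a square root of 7 is 7^((47+1)/4) = 7^12 mod 47.
Repeated squaring: 7^2≡2, 7^4≡4, 7^8≡16 (mod 47).
7^12 = 7^(8+4) ≡ 17 (mod 47).
Check: 17² = 289 ≡ 7 (mod 47). The two roots are 17 and 30.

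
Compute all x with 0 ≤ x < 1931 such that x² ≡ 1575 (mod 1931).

576, 1355

Since 1931 ≡ 3 (mod 4), a square root of 1575 is 1575^((1931+1)/4) = 1575^483 mod 1931.
Repeated squaring: 1575^2≡1221, 1575^4≡109, 1575^8≡295, 1575^16≡130, 1575^32≡1452, 1575^64≡1583, 1575^128≡1382, 1575^256≡165 (mod 1931).
1575^483 = 1575^(256+128+64+32+2+1) ≡ 576 (mod 1931).
Check: 576² = 331776 ≡ 1575 (mod 1931). The two roots are 576 and 1355.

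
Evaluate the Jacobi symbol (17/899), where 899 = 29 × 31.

1

Reciprocity: 17 ≡ 1 and 899 ≡ 3 (mod 4), so (17/899) = +(899/17).
Reduce top mod 17: now compute (15/17).
Reciprocity: 15 ≡ 3 and 17 ≡ 1 (mod 4), so (15/17) = +(17/15).
Reduce top mod 15: now compute (2/15).
Pull out 2: since 15 ≡ 7 (mod 8), (2/15) = +1.
Reached (1/15) = 1. Collecting the sign flips along the way, the symbol is +1.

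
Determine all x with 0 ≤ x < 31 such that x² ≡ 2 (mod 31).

Since 31 ≡ 3 (mod 4), a square root of 2 is 2^((31+1)/4) = 2^8 mod 31.
Repeated squaring: 2^2≡4, 2^4≡16, 2^8≡8 (mod 31).
2^8 = 2^(8) ≡ 8 (mod 31).
Check: 8² = 64 ≡ 2 (mod 31). The two roots are 8 and 23.

8, 23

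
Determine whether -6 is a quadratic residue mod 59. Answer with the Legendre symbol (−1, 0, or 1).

1

Euler's criterion: (-6/59) ≡ 53^29 (mod 59).
53^2 ≡ 36 (mod 59)
53^4 ≡ 57 (mod 59)
53^8 ≡ 4 (mod 59)
53^16 ≡ 16 (mod 59)
53^29 = 53^(16+8+4+1) ≡ 1 (mod 59).
Result is 1, so (-6/59) = 1.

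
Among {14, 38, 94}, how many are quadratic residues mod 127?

2

(14/127) = -1 → non-residue.
(38/127) = +1 → QR.
(94/127) = +1 → QR.
Total quadratic residues among the 3: 2.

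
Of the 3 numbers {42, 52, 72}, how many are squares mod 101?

1

(42/101) = -1 → non-residue.
(52/101) = +1 → QR.
(72/101) = -1 → non-residue.
Total quadratic residues among the 3: 1.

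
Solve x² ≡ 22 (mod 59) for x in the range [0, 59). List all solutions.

Since 59 ≡ 3 (mod 4), a square root of 22 is 22^((59+1)/4) = 22^15 mod 59.
Repeated squaring: 22^2≡12, 22^4≡26, 22^8≡27 (mod 59).
22^15 = 22^(8+4+2+1) ≡ 9 (mod 59).
Check: 9² = 81 ≡ 22 (mod 59). The two roots are 9 and 50.

9, 50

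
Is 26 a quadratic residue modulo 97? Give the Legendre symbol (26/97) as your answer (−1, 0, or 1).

Euler's criterion: (26/97) ≡ 26^48 (mod 97).
26^2 ≡ 94 (mod 97)
26^4 ≡ 9 (mod 97)
26^8 ≡ 81 (mod 97)
26^16 ≡ 62 (mod 97)
26^32 ≡ 61 (mod 97)
26^48 = 26^(32+16) ≡ 96 (mod 97).
Result is 96 ≡ −1, so (26/97) = −1.

-1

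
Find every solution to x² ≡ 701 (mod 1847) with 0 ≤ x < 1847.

302, 1545

Since 1847 ≡ 3 (mod 4), a square root of 701 is 701^((1847+1)/4) = 701^462 mod 1847.
Repeated squaring: 701^2≡99, 701^4≡566, 701^8≡825, 701^16≡929, 701^32≡492, 701^64≡107, 701^128≡367, 701^256≡1705 (mod 1847).
701^462 = 701^(256+128+64+8+4+2) ≡ 302 (mod 1847).
Check: 302² = 91204 ≡ 701 (mod 1847). The two roots are 302 and 1545.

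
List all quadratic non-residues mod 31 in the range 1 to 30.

3, 6, 11, 12, 13, 15, 17, 21, 22, 23, 24, 26, 27, 29, 30

Square k = 1,…,15 (k and 31−k give the same square):
1²=1, 2²=4, 3²=9, 4²=16, 5²=25, 6²≡5, 7²≡18, 8²≡2, 9²≡19, 10²≡7, 11²≡28, 12²≡20, 13²≡14, 14²≡10, 15²≡8 (mod 31).
The residues are {1, 2, 4, 5, 7, 8, 9, 10, 14, 16, 18, 19, 20, 25, 28}; the non-residues are the remaining 15 nonzero classes.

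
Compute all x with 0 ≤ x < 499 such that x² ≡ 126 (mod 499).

25, 474

Since 499 ≡ 3 (mod 4), a square root of 126 is 126^((499+1)/4) = 126^125 mod 499.
Repeated squaring: 126^2≡407, 126^4≡480, 126^8≡361, 126^16≡82, 126^32≡237, 126^64≡281 (mod 499).
126^125 = 126^(64+32+16+8+4+1) ≡ 25 (mod 499).
Check: 25² = 625 ≡ 126 (mod 499). The two roots are 25 and 474.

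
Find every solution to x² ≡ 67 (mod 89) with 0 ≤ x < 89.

44, 45

89 ≡ 1 (mod 4), so we find a root by search.
Trying successive values, 44² = 1936 ≡ 67 (mod 89). The other root is 89 − 44 = 45.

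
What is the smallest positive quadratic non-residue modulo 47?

5

(2/47) = +1, so 2 is a residue.
(3/47) = +1, so 3 is a residue.
(4/47) = +1, so 4 is a residue.
(5/47) = −1, so 5 is the smallest positive non-residue mod 47.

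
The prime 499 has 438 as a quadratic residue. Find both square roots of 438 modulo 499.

221, 278

Since 499 ≡ 3 (mod 4), a square root of 438 is 438^((499+1)/4) = 438^125 mod 499.
Repeated squaring: 438^2≡228, 438^4≡88, 438^8≡259, 438^16≡215, 438^32≡317, 438^64≡190 (mod 499).
438^125 = 438^(64+32+16+8+4+1) ≡ 221 (mod 499).
Check: 221² = 48841 ≡ 438 (mod 499). The two roots are 221 and 278.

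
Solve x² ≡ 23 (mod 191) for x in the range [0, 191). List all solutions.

Since 191 ≡ 3 (mod 4), a square root of 23 is 23^((191+1)/4) = 23^48 mod 191.
Repeated squaring: 23^2≡147, 23^4≡26, 23^8≡103, 23^16≡104, 23^32≡120 (mod 191).
23^48 = 23^(32+16) ≡ 65 (mod 191).
Check: 65² = 4225 ≡ 23 (mod 191). The two roots are 65 and 126.

65, 126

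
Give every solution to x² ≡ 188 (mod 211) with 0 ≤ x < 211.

71, 140

Since 211 ≡ 3 (mod 4), a square root of 188 is 188^((211+1)/4) = 188^53 mod 211.
Repeated squaring: 188^2≡107, 188^4≡55, 188^8≡71, 188^16≡188, 188^32≡107 (mod 211).
188^53 = 188^(32+16+4+1) ≡ 71 (mod 211).
Check: 71² = 5041 ≡ 188 (mod 211). The two roots are 71 and 140.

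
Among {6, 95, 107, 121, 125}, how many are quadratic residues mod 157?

(6/157) = -1 → non-residue.
(95/157) = -1 → non-residue.
(107/157) = -1 → non-residue.
(121/157) = +1 → QR.
(125/157) = -1 → non-residue.
Total quadratic residues among the 5: 1.

1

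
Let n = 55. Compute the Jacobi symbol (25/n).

0

Reciprocity: 25 ≡ 1 and 55 ≡ 3 (mod 4), so (25/55) = +(55/25).
Reduce top mod 25: now compute (5/25).
Reciprocity: 5 ≡ 1 and 25 ≡ 1 (mod 4), so (5/25) = +(25/5).
Reduce top mod 5: now compute (0/5).
Top reduces to 0: gcd > 1, so the symbol is 0.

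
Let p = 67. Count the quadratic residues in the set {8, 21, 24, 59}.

3

(8/67) = -1 → non-residue.
(21/67) = +1 → QR.
(24/67) = +1 → QR.
(59/67) = +1 → QR.
Total quadratic residues among the 4: 3.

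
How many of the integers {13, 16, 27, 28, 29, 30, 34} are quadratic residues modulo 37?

5

(13/37) = -1 → non-residue.
(16/37) = +1 → QR.
(27/37) = +1 → QR.
(28/37) = +1 → QR.
(29/37) = -1 → non-residue.
(30/37) = +1 → QR.
(34/37) = +1 → QR.
Total quadratic residues among the 7: 5.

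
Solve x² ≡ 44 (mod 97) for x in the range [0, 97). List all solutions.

23, 74

97 ≡ 1 (mod 4), so we find a root by search.
Trying successive values, 23² = 529 ≡ 44 (mod 97). The other root is 97 − 23 = 74.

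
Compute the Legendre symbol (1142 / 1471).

Pull out 2: since 1471 ≡ 7 (mod 8), (2/1471) = +1.
Reciprocity: 571 ≡ 3 and 1471 ≡ 3 (mod 4), so (571/1471) = −(1471/571).
Reduce top mod 571: now compute (329/571).
Reciprocity: 329 ≡ 1 and 571 ≡ 3 (mod 4), so (329/571) = +(571/329).
Reduce top mod 329: now compute (242/329).
Pull out 2: since 329 ≡ 1 (mod 8), (2/329) = +1.
Reciprocity: 121 ≡ 1 and 329 ≡ 1 (mod 4), so (121/329) = +(329/121).
Reduce top mod 121: now compute (87/121).
Reciprocity: 87 ≡ 3 and 121 ≡ 1 (mod 4), so (87/121) = +(121/87).
Reduce top mod 87: now compute (34/87).
Pull out 2: since 87 ≡ 7 (mod 8), (2/87) = +1.
Reciprocity: 17 ≡ 1 and 87 ≡ 3 (mod 4), so (17/87) = +(87/17).
Reduce top mod 17: now compute (2/17).
Pull out 2: since 17 ≡ 1 (mod 8), (2/17) = +1.
Reached (1/17) = 1. Collecting the sign flips along the way, the symbol is -1.

-1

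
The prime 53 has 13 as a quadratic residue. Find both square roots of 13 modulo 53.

15, 38

53 ≡ 1 (mod 4), so we find a root by search.
Trying successive values, 15² = 225 ≡ 13 (mod 53). The other root is 53 − 15 = 38.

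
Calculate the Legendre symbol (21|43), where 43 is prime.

1

Reciprocity: 21 ≡ 1 and 43 ≡ 3 (mod 4), so (21/43) = +(43/21).
Reduce top mod 21: now compute (1/21).
Reached (1/21) = 1. Collecting the sign flips along the way, the symbol is +1.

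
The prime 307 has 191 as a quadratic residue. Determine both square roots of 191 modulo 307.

Since 307 ≡ 3 (mod 4), a square root of 191 is 191^((307+1)/4) = 191^77 mod 307.
Repeated squaring: 191^2≡255, 191^4≡248, 191^8≡104, 191^16≡71, 191^32≡129, 191^64≡63 (mod 307).
191^77 = 191^(64+8+4+1) ≡ 240 (mod 307).
Check: 240² = 57600 ≡ 191 (mod 307). The two roots are 67 and 240.

67, 240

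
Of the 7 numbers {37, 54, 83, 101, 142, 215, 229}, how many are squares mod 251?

3

(37/251) = -1 → non-residue.
(54/251) = -1 → non-residue.
(83/251) = +1 → QR.
(101/251) = +1 → QR.
(142/251) = +1 → QR.
(215/251) = -1 → non-residue.
(229/251) = -1 → non-residue.
Total quadratic residues among the 7: 3.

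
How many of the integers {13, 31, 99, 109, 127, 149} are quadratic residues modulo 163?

(13/163) = -1 → non-residue.
(31/163) = -1 → non-residue.
(99/163) = -1 → non-residue.
(109/163) = -1 → non-residue.
(127/163) = -1 → non-residue.
(149/163) = -1 → non-residue.
Total quadratic residues among the 6: 0.

0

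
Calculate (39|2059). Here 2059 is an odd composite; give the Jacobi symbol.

1

Reciprocity: 39 ≡ 3 and 2059 ≡ 3 (mod 4), so (39/2059) = −(2059/39).
Reduce top mod 39: now compute (31/39).
Reciprocity: 31 ≡ 3 and 39 ≡ 3 (mod 4), so (31/39) = −(39/31).
Reduce top mod 31: now compute (8/31).
Pull out 2^3: since 31 ≡ 7 (mod 8), (2/31) = +1, so (2/31)^3 = +1.
Reached (1/31) = 1. Collecting the sign flips along the way, the symbol is +1.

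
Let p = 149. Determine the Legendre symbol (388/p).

First reduce: 388 ≡ 90 (mod 149).
Pull out 2: since 149 ≡ 5 (mod 8), (2/149) = -1.
Reciprocity: 45 ≡ 1 and 149 ≡ 1 (mod 4), so (45/149) = +(149/45).
Reduce top mod 45: now compute (14/45).
Pull out 2: since 45 ≡ 5 (mod 8), (2/45) = -1.
Reciprocity: 7 ≡ 3 and 45 ≡ 1 (mod 4), so (7/45) = +(45/7).
Reduce top mod 7: now compute (3/7).
Reciprocity: 3 ≡ 3 and 7 ≡ 3 (mod 4), so (3/7) = −(7/3).
Reduce top mod 3: now compute (1/3).
Reached (1/3) = 1. Collecting the sign flips along the way, the symbol is -1.

-1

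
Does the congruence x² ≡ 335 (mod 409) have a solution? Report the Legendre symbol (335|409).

-1

Euler's criterion: (335/409) ≡ 335^204 (mod 409).
335^2 ≡ 159 (mod 409)
335^4 ≡ 332 (mod 409)
335^8 ≡ 203 (mod 409)
335^16 ≡ 309 (mod 409)
335^32 ≡ 184 (mod 409)
335^64 ≡ 318 (mod 409)
335^128 ≡ 101 (mod 409)
335^204 = 335^(128+64+8+4) ≡ 408 (mod 409).
Result is 408 ≡ −1, so (335/409) = −1.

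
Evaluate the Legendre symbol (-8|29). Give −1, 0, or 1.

-1

First reduce: -8 ≡ 21 (mod 29).
Reciprocity: 21 ≡ 1 and 29 ≡ 1 (mod 4), so (21/29) = +(29/21).
Reduce top mod 21: now compute (8/21).
Pull out 2^3: since 21 ≡ 5 (mod 8), (2/21) = -1, so (2/21)^3 = -1.
Reached (1/21) = 1. Collecting the sign flips along the way, the symbol is -1.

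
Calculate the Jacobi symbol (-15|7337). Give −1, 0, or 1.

1

First reduce: -15 ≡ 7322 (mod 7337).
Pull out 2: since 7337 ≡ 1 (mod 8), (2/7337) = +1.
Reciprocity: 3661 ≡ 1 and 7337 ≡ 1 (mod 4), so (3661/7337) = +(7337/3661).
Reduce top mod 3661: now compute (15/3661).
Reciprocity: 15 ≡ 3 and 3661 ≡ 1 (mod 4), so (15/3661) = +(3661/15).
Reduce top mod 15: now compute (1/15).
Reached (1/15) = 1. Collecting the sign flips along the way, the symbol is +1.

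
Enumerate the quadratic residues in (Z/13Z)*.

Square k = 1,…,6 (k and 13−k give the same square):
1²=1, 2²=4, 3²=9, 4²≡3, 5²≡12, 6²≡10 (mod 13).
So the quadratic residues mod 13 are {1, 3, 4, 9, 10, 12}.

1 3 4 9 10 12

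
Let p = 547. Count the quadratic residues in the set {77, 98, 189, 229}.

1

(77/547) = -1 → non-residue.
(98/547) = -1 → non-residue.
(189/547) = +1 → QR.
(229/547) = -1 → non-residue.
Total quadratic residues among the 4: 1.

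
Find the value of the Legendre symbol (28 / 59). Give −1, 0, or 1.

Pull out 2^2: since 59 ≡ 3 (mod 8), (2/59) = -1, so (2/59)^2 = +1.
Reciprocity: 7 ≡ 3 and 59 ≡ 3 (mod 4), so (7/59) = −(59/7).
Reduce top mod 7: now compute (3/7).
Reciprocity: 3 ≡ 3 and 7 ≡ 3 (mod 4), so (3/7) = −(7/3).
Reduce top mod 3: now compute (1/3).
Reached (1/3) = 1. Collecting the sign flips along the way, the symbol is +1.

1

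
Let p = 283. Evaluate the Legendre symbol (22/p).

-1

Pull out 2: since 283 ≡ 3 (mod 8), (2/283) = -1.
Reciprocity: 11 ≡ 3 and 283 ≡ 3 (mod 4), so (11/283) = −(283/11).
Reduce top mod 11: now compute (8/11).
Pull out 2^3: since 11 ≡ 3 (mod 8), (2/11) = -1, so (2/11)^3 = -1.
Reached (1/11) = 1. Collecting the sign flips along the way, the symbol is -1.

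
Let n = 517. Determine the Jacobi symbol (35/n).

Reciprocity: 35 ≡ 3 and 517 ≡ 1 (mod 4), so (35/517) = +(517/35).
Reduce top mod 35: now compute (27/35).
Reciprocity: 27 ≡ 3 and 35 ≡ 3 (mod 4), so (27/35) = −(35/27).
Reduce top mod 27: now compute (8/27).
Pull out 2^3: since 27 ≡ 3 (mod 8), (2/27) = -1, so (2/27)^3 = -1.
Reached (1/27) = 1. Collecting the sign flips along the way, the symbol is +1.

1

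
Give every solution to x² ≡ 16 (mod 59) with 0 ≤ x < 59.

4, 55

Since 59 ≡ 3 (mod 4), a square root of 16 is 16^((59+1)/4) = 16^15 mod 59.
Repeated squaring: 16^2≡20, 16^4≡46, 16^8≡51 (mod 59).
16^15 = 16^(8+4+2+1) ≡ 4 (mod 59).
Check: 4² = 16 ≡ 16 (mod 59). The two roots are 4 and 55.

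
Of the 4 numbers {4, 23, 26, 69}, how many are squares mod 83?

4

(4/83) = +1 → QR.
(23/83) = +1 → QR.
(26/83) = +1 → QR.
(69/83) = +1 → QR.
Total quadratic residues among the 4: 4.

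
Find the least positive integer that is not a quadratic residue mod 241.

(2/241) = +1, so 2 is a residue.
(3/241) = +1, so 3 is a residue.
(4/241) = +1, so 4 is a residue.
(5/241) = +1, so 5 is a residue.
(6/241) = +1, so 6 is a residue.
(7/241) = −1, so 7 is the smallest positive non-residue mod 241.

7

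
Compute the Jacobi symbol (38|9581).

Pull out 2: since 9581 ≡ 5 (mod 8), (2/9581) = -1.
Reciprocity: 19 ≡ 3 and 9581 ≡ 1 (mod 4), so (19/9581) = +(9581/19).
Reduce top mod 19: now compute (5/19).
Reciprocity: 5 ≡ 1 and 19 ≡ 3 (mod 4), so (5/19) = +(19/5).
Reduce top mod 5: now compute (4/5).
Pull out 2^2: since 5 ≡ 5 (mod 8), (2/5) = -1, so (2/5)^2 = +1.
Reached (1/5) = 1. Collecting the sign flips along the way, the symbol is -1.

-1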